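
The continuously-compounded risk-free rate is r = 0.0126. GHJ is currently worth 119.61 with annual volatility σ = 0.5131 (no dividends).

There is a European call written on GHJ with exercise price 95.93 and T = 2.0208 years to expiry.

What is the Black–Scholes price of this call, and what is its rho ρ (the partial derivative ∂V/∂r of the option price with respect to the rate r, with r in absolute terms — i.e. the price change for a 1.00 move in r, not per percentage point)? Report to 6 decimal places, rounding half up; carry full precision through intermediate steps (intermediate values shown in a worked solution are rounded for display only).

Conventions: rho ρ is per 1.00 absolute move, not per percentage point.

σ√T = 0.5131·√2.0208 = 0.729397
d₁ = (ln(S/K) + (r+σ²/2)T) / (σ√T) = (ln(119.61/95.93) + (0.0126+0.5131²/2)·2.0208) / 0.729397 = (0.220618 + 0.291472) / 0.729397 = 0.702073
d₂ = d₁ − σ√T = 0.702073 − 0.729397 = -0.027324
e^{−rT} = 0.974859
N(d₁) = 0.758683,  N(d₂) = 0.489101
Call price V = S·N(d₁) − K·e^{−rT}·N(d₂) = 90.746085 − 45.739849 = 45.006236
ρ = K·T·e^{−rT}·N(d₂) = 92.431088

price = 45.006236
ρ = 92.431088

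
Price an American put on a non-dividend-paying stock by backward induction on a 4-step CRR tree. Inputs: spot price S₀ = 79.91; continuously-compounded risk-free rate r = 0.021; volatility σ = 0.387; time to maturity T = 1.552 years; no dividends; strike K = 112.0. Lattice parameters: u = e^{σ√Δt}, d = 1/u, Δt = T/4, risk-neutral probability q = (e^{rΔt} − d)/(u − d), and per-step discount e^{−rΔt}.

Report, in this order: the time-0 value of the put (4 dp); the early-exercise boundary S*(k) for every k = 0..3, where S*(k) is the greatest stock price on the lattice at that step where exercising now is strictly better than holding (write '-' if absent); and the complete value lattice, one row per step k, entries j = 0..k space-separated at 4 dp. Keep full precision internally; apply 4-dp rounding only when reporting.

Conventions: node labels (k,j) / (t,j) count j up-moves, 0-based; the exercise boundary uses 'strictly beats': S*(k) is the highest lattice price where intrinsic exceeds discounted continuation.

params: Δt=0.38800 u=1.27260 d=0.78579 q=0.45683 e^(-rΔt)=0.99189
t_4 payoffs: 81.5326 62.6578 32.0900 0.0000 0.0000
t_3: node(3,0) S=38.7728 payoff=73.2272 vs cont=72.3184 → 73.2272 [stop]  node(3,1) S=62.7928 payoff=49.2072 vs cont=48.2984 → 49.2072 [stop]  node(3,2) S=101.6934 payoff=10.3066 vs cont=17.2888 → 17.2888 [wait]  node(3,3) S=164.6931 payoff=0.0000 vs cont=0.0000 → 0.0000 [wait]  ⇒ S*(3)=62.7928
t_2: node(2,0) S=49.3422 payoff=62.6578 vs cont=61.7490 → 62.6578 [stop]  node(2,1) S=79.9100 payoff=32.0900 vs cont=34.3449 → 34.3449 [wait]  node(2,2) S=129.4148 payoff=0.0000 vs cont=9.3146 → 9.3146 [wait]  ⇒ S*(2)=49.3422
t_1: node(1,0) S=62.7928 payoff=49.2072 vs cont=49.3201 → 49.3201 [wait]  node(1,1) S=101.6934 payoff=10.3066 vs cont=22.7244 → 22.7244 [wait]  ⇒ S*(1)=-
t_0: node(0,0) S=79.9100 payoff=32.0900 vs cont=36.8687 → 36.8687 [wait]  ⇒ S*(0)=-

price = 36.8687
boundary = - - 49.3422 62.7928
tree:
36.8687
49.3201 22.7244
62.6578 34.3449 9.3146
73.2272 49.2072 17.2888 0.0000
81.5326 62.6578 32.0900 0.0000 0.0000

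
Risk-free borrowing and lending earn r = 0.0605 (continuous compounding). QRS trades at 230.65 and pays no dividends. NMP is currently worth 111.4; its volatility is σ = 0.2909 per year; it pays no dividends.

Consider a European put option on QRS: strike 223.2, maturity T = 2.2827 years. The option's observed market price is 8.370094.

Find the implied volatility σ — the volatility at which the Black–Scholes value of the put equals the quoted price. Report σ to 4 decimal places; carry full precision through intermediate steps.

sigma = 0.1717

At σ = 0.1717 the Black–Scholes value reproduces the quote:
σ√T = 0.1717·√2.2827 = 0.259415
d₁ = (ln(S/K) + (r+σ²/2)T) / (σ√T) = (ln(230.65/223.2) + (0.0605+0.1717²/2)·2.2827) / 0.259415 = (0.032833 + 0.171751) / 0.259415 = 0.788639
d₂ = d₁ − σ√T = 0.788639 − 0.259415 = 0.529224
e^{−rT} = 0.871009
N(−d₁) = 0.215162,  N(−d₂) = 0.298325
V = K·e^{−rT}·N(−d₂) − S·N(−d₁) = 57.997115 − 49.627021 = 8.370094 (equal to the quote); since ∂V/∂σ > 0 for all σ, the implied volatility is unique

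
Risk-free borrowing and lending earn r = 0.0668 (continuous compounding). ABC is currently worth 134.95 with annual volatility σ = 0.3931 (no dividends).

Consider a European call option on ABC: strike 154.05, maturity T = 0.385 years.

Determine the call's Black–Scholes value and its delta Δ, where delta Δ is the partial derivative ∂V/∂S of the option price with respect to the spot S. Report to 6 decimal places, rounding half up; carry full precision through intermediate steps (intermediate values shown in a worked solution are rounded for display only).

price = 7.536019
Δ = 0.376263

σ√T = 0.3931·√0.385 = 0.243912
d₁ = (ln(S/K) + (r+σ²/2)T) / (σ√T) = (ln(134.95/154.05) + (0.0668+0.3931²/2)·0.385) / 0.243912 = (-0.132373 + 0.055465) / 0.243912 = -0.315312
d₂ = d₁ − σ√T = -0.315312 − 0.243912 = -0.559224
e^{−rT} = 0.974610
N(d₁) = 0.376263,  N(d₂) = 0.288005
Call price V = S·N(d₁) − K·e^{−rT}·N(d₂) = 50.776631 − 43.240612 = 7.536019
Δ = N(d₁) = 0.376263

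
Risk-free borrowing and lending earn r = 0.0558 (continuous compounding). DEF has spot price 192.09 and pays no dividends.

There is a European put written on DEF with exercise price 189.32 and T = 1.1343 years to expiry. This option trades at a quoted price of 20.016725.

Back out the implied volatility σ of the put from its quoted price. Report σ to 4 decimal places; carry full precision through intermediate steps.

sigma = 0.3405

At σ = 0.3405 the Black–Scholes value reproduces the quote:
σ√T = 0.3405·√1.1343 = 0.362644
d₁ = (ln(S/K) + (r+σ²/2)T) / (σ√T) = (ln(192.09/189.32) + (0.0558+0.3405²/2)·1.1343) / 0.362644 = (0.014525 + 0.129049) / 0.362644 = 0.395910
d₂ = d₁ − σ√T = 0.395910 − 0.362644 = 0.033266
e^{−rT} = 0.938668
N(−d₁) = 0.346086,  N(−d₂) = 0.486731
V = K·e^{−rT}·N(−d₂) − S·N(−d₁) = 86.496294 − 66.479569 = 20.016725 (the quoted price), and the Black–Scholes price is strictly increasing in σ, so σ is unique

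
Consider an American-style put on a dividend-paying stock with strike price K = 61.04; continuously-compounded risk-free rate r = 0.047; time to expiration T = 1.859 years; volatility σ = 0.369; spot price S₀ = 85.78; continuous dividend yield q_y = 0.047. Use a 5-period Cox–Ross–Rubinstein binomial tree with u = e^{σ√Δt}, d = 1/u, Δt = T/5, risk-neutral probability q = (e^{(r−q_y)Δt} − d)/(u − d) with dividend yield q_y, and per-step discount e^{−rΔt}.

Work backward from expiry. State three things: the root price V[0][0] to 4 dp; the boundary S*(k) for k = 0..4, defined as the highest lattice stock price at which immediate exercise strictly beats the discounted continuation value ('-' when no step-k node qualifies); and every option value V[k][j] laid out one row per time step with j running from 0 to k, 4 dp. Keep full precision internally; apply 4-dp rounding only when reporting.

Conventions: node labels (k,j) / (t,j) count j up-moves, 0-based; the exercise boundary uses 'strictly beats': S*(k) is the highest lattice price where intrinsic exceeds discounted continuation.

price = 5.0326
boundary = - - - - 34.8757
tree:
5.0326
7.9750 1.5476
12.3343 2.8324 0.0000
18.4351 5.1839 0.0000 0.0000
26.1643 9.4876 0.0000 0.0000 0.0000
33.1912 17.3645 0.0000 0.0000 0.0000 0.0000

Δt=0.37180, u=1.25232, d=0.79852, q=0.44399, disc=e^(-rΔt)=0.98268
k=5 terminal: V=max(K-S,0) → 33.1912 17.3645 0.0000 0.0000 0.0000 0.0000
k=4: j=0 S=34.8757 intr=26.1643 cont=25.7111 V=26.1643[EX]; j=1 S=54.6958 intr=6.3442 cont=9.4876 V=9.4876[hold]; j=2 S=85.7800 intr=0.0000 cont=0.0000 V=0.0000[hold]; j=3 S=134.5296 intr=0.0000 cont=0.0000 V=0.0000[hold]; j=4 S=210.9841 intr=0.0000 cont=0.0000 V=0.0000[hold]  S*(4)=34.8757
k=3: j=0 S=43.6755 intr=17.3645 cont=18.4351 V=18.4351[hold]; j=1 S=68.4968 intr=0.0000 cont=5.1839 V=5.1839[hold]; j=2 S=107.4242 intr=0.0000 cont=0.0000 V=0.0000[hold]; j=3 S=168.4744 intr=0.0000 cont=0.0000 V=0.0000[hold]  S*(3)=-
k=2: j=0 S=54.6958 intr=6.3442 cont=12.3343 V=12.3343[hold]; j=1 S=85.7800 intr=0.0000 cont=2.8324 V=2.8324[hold]; j=2 S=134.5296 intr=0.0000 cont=0.0000 V=0.0000[hold]  S*(2)=-
k=1: j=0 S=68.4968 intr=0.0000 cont=7.9750 V=7.9750[hold]; j=1 S=107.4242 intr=0.0000 cont=1.5476 V=1.5476[hold]  S*(1)=-
k=0: j=0 S=85.7800 intr=0.0000 cont=5.0326 V=5.0326[hold]  S*(0)=-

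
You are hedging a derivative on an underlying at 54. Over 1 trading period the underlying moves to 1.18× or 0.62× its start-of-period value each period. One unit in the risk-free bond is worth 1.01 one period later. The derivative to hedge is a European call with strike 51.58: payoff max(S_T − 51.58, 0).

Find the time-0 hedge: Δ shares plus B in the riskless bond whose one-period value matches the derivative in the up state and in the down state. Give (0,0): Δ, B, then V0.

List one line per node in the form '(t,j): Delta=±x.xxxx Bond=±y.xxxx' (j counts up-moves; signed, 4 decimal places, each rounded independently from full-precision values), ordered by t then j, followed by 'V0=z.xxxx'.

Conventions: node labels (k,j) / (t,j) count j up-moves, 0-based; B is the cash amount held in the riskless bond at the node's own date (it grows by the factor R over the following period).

(0,0): Delta=0.4015 Bond=-13.3076
V0=8.3709

Arbitrage-free pricing uses the up-move probability p* = (R−d)/(u−d) = 0.6964, discounting each step at R = 1.01.
Payoffs at expiry: V(1,0)=0.0000, V(1,1)=12.1400
  t=0,j=0: stock 54.0000 → up 63.7200 (V=12.1400), down 33.4800 (V=0.0000). Price 8.3709; hedge Δ=0.4015, bond B=-13.3076.
Verification: the root portfolio costs Δ(0,0)·S0 + B(0,0) = 8.3709, matching V0.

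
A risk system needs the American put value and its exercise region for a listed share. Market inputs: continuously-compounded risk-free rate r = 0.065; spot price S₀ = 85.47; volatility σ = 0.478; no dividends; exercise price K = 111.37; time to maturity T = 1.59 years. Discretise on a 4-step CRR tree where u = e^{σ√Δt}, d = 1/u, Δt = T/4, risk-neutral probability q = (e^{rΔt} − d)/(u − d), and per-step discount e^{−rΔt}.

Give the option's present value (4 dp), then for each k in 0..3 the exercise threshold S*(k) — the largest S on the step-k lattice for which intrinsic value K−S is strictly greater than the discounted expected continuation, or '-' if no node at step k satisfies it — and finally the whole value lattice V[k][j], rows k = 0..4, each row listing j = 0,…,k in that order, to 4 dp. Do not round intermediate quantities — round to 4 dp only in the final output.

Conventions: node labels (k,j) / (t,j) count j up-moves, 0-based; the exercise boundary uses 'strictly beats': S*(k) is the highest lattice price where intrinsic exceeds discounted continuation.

params: Δt=0.39750 u=1.35171 d=0.73981 q=0.46800 e^(-rΔt)=0.97449
t_4 payoffs: 85.7674 64.5912 25.9000 0.0000 0.0000
t_3: node(3,0) S=34.6072 payoff=76.7628 vs cont=73.9221 → 76.7628 [stop]  node(3,1) S=63.2312 payoff=48.1388 vs cont=45.2981 → 48.1388 [stop]  node(3,2) S=115.5303 payoff=0.0000 vs cont=13.4274 → 13.4274 [wait]  node(3,3) S=211.0865 payoff=0.0000 vs cont=0.0000 → 0.0000 [wait]  ⇒ S*(3)=63.2312
t_2: node(2,0) S=46.7788 payoff=64.5912 vs cont=61.7505 → 64.5912 [stop]  node(2,1) S=85.4700 payoff=25.9000 vs cont=31.0804 → 31.0804 [wait]  node(2,2) S=156.1630 payoff=0.0000 vs cont=6.9612 → 6.9612 [wait]  ⇒ S*(2)=46.7788
t_1: node(1,0) S=63.2312 payoff=48.1388 vs cont=47.6607 → 48.1388 [stop]  node(1,1) S=115.5303 payoff=0.0000 vs cont=19.2878 → 19.2878 [wait]  ⇒ S*(1)=63.2312
t_0: node(0,0) S=85.4700 payoff=25.9000 vs cont=33.7531 → 33.7531 [wait]  ⇒ S*(0)=-

price = 33.7531
boundary = - 63.2312 46.7788 63.2312
tree:
33.7531
48.1388 19.2878
64.5912 31.0804 6.9612
76.7628 48.1388 13.4274 0.0000
85.7674 64.5912 25.9000 0.0000 0.0000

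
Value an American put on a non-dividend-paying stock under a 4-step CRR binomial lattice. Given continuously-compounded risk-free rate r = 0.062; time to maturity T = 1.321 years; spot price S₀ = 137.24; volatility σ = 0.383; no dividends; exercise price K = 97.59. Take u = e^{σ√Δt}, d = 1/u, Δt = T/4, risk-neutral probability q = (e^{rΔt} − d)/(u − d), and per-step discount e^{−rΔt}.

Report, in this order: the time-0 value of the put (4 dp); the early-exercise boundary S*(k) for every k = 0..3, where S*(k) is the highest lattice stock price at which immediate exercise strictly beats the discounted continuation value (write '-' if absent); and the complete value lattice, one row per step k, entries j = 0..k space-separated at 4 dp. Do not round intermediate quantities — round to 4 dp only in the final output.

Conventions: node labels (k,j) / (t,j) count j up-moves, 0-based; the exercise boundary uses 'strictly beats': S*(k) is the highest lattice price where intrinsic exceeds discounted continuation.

price = 4.9377
boundary = - - - 70.9114
tree:
4.9377
8.8160 1.1380
15.4949 2.2856 0.0000
26.6786 4.5906 0.0000 0.0000
40.6880 9.2201 0.0000 0.0000 0.0000

Δt=0.33025, u=1.24620, d=0.80244, q=0.49181, disc=e^(-rΔt)=0.97973
k=4 terminal: V=max(K-S,0) → 40.6880 9.2201 0.0000 0.0000 0.0000
k=3: j=0 S=70.9114 intr=26.6786 cont=24.7007 V=26.6786[EX]; j=1 S=110.1267 intr=0.0000 cont=4.5906 V=4.5906[hold]; j=2 S=171.0287 intr=0.0000 cont=0.0000 V=0.0000[hold]; j=3 S=265.6106 intr=0.0000 cont=0.0000 V=0.0000[hold]  S*(3)=70.9114
k=2: j=0 S=88.3699 intr=9.2201 cont=15.4949 V=15.4949[hold]; j=1 S=137.2400 intr=0.0000 cont=2.2856 V=2.2856[hold]; j=2 S=213.1362 intr=0.0000 cont=0.0000 V=0.0000[hold]  S*(2)=-
k=1: j=0 S=110.1267 intr=0.0000 cont=8.8160 V=8.8160[hold]; j=1 S=171.0287 intr=0.0000 cont=1.1380 V=1.1380[hold]  S*(1)=-
k=0: j=0 S=137.2400 intr=0.0000 cont=4.9377 V=4.9377[hold]  S*(0)=-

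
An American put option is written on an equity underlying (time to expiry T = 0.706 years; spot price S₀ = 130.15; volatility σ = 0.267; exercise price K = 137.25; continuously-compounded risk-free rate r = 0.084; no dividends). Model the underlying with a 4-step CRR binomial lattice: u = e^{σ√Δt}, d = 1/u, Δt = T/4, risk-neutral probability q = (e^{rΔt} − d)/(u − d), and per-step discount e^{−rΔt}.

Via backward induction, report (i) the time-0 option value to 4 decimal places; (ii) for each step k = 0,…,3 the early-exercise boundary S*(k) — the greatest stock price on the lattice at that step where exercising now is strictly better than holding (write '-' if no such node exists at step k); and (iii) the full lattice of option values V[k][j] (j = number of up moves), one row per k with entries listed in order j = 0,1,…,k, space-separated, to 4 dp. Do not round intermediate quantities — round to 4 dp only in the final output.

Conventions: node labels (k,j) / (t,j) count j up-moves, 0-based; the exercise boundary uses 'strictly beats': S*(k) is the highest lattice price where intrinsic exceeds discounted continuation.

params: Δt=0.17650 u=1.11871 d=0.89389 q=0.53843 e^(-rΔt)=0.98528
t_4 payoffs: 54.1537 33.2549 7.1000 0.0000 0.0000
t_3: node(3,0) S=92.9603 payoff=44.2897 vs cont=42.2699 → 44.2897 [stop]  node(3,1) S=116.3399 payoff=20.9101 vs cont=18.8903 → 20.9101 [stop]  node(3,2) S=145.5995 payoff=0.0000 vs cont=3.2290 → 3.2290 [wait]  node(3,3) S=182.2179 payoff=0.0000 vs cont=0.0000 → 0.0000 [wait]  ⇒ S*(3)=116.3399
t_2: node(2,0) S=103.9951 payoff=33.2549 vs cont=31.2350 → 33.2549 [stop]  node(2,1) S=130.1500 payoff=7.1000 vs cont=11.2225 → 11.2225 [wait]  node(2,2) S=162.8828 payoff=0.0000 vs cont=1.4685 → 1.4685 [wait]  ⇒ S*(2)=103.9951
t_1: node(1,0) S=116.3399 payoff=20.9101 vs cont=21.0773 → 21.0773 [wait]  node(1,1) S=145.5995 payoff=0.0000 vs cont=5.8828 → 5.8828 [wait]  ⇒ S*(1)=-
t_0: node(0,0) S=130.1500 payoff=7.1000 vs cont=12.7064 → 12.7064 [wait]  ⇒ S*(0)=-

price = 12.7064
boundary = - - 103.9951 116.3399
tree:
12.7064
21.0773 5.8828
33.2549 11.2225 1.4685
44.2897 20.9101 3.2290 0.0000
54.1537 33.2549 7.1000 0.0000 0.0000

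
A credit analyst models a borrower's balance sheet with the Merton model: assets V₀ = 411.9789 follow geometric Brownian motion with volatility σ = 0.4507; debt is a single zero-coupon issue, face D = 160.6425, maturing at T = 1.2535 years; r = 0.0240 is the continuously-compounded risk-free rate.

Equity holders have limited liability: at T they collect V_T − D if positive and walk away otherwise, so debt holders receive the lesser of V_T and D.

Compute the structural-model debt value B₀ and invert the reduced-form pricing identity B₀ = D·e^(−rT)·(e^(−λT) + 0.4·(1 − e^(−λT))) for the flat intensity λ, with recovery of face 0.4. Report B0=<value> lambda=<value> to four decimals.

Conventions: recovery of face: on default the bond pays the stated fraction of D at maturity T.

With assets at 411.9789 and a single debt payment of 160.6425 at 1.2535 years:
d₁ = [ln(V₀/D) + (r + σ²/2)T] / (σ√T)
   = [ln(411.9789/160.6425) + (0.0240 + 0.5·0.4507²)·1.2535] / (0.4507·√1.2535)
   = [0.941791 + 0.157396] / 0.504603 = 2.178320
d₂ = d₁ − σ√T = 2.178320 − 0.504603 = 1.673718
N(d₁) = 0.985309,  N(d₂) = 0.952907,  e^(−rT) = 0.970364
E₀ = V₀·N(d₁) − D·e^(−rT)·N(d₂)
   = 411.9789·0.985309 − 160.6425·0.970364·0.952907 = 257.385724
B₀ = V₀ − E₀ = 411.9789 − 257.385724 = 154.593176
e^(−λT) = (B₀·e^(rT)/D − 0.4)/(1 − 0.4) = (154.5932·1.030541/160.6425 − 0.4)/0.6 = 0.98622351
λ = −ln(0.98622351)/1.2535 = 0.011067

B0=154.5932 lambda=0.0111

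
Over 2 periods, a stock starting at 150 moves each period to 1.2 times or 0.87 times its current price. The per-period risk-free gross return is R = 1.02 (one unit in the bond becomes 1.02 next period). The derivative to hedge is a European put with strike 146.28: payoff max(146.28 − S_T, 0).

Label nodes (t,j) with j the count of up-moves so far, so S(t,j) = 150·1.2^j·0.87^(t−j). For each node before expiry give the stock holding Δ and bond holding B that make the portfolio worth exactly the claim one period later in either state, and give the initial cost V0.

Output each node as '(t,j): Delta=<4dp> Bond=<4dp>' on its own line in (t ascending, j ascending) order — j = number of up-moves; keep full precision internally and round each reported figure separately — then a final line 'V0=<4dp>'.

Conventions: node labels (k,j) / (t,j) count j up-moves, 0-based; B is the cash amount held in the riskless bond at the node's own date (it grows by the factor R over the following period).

(0,0): Delta=-0.3538 Bond=62.4267
(1,0): Delta=-0.7604 Bond=116.7380
(1,1): Delta=0.0000 Bond=0.0000
V0=9.3640

Under the risk-neutral measure, an up-move has probability p* = (R−d)/(u−d) = 0.4545 and values discount at R = 1.02.
At maturity the claim pays: V(2,0)=32.7450, V(2,1)=0.0000, V(2,2)=0.0000
Node (1,0) S=130.5000: V=(p*·0.0000+(1−p*)·32.7450)/1.02=17.5107; Δ=(0.0000−32.7450)/(156.6000−113.5350)=-0.7604; B=V−Δ·S=116.7380
Node (1,1) S=180.0000: V=(p*·0.0000+(1−p*)·0.0000)/1.02=0.0000; Δ=(0.0000−0.0000)/(216.0000−156.6000)=0.0000; B=V−Δ·S=0.0000
Node (0,0) S=150.0000: V=(p*·0.0000+(1−p*)·17.5107)/1.02=9.3640; Δ=(0.0000−17.5107)/(180.0000−130.5000)=-0.3538; B=V−Δ·S=62.4267
Check: Δ(0,0)·S0 + B(0,0) = 9.3640 = V0.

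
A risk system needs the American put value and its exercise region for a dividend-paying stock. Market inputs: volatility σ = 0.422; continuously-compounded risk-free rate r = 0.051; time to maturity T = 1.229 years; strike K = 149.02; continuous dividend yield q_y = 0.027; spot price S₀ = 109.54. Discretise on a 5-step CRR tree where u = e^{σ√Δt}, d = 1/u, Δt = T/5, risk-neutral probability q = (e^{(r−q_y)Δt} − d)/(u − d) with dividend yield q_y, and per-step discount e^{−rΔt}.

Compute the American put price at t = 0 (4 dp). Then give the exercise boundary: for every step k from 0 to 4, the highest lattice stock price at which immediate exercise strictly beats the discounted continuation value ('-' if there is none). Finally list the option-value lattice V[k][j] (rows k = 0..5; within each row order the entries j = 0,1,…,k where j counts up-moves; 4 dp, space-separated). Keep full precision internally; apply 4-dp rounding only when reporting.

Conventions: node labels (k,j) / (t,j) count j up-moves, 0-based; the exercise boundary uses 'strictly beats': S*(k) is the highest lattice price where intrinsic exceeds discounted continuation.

price = 45.6794
boundary = - - 72.0853 88.8607 109.5400
tree:
45.6794
60.5346 29.6225
76.9347 43.0837 14.7510
90.5432 60.1593 24.3694 3.9497
101.5827 76.9347 39.4800 7.4330 0.0000
110.5380 90.5432 60.1593 13.9883 0.0000 0.0000

params: Δt=0.24580 u=1.23272 d=0.81122 q=0.46192 e^(-rΔt)=0.98754
t_5 payoffs: 110.5380 90.5432 60.1593 13.9883 0.0000 0.0000
t_4: node(4,0) S=47.4373 payoff=101.5827 vs cont=100.0400 → 101.5827 [stop]  node(4,1) S=72.0853 payoff=76.9347 vs cont=75.5551 → 76.9347 [stop]  node(4,2) S=109.5400 payoff=39.4800 vs cont=38.3481 → 39.4800 [stop]  node(4,3) S=166.4558 payoff=0.0000 vs cont=7.4330 → 7.4330 [wait]  node(4,4) S=252.9445 payoff=0.0000 vs cont=0.0000 → 0.0000 [wait]  ⇒ S*(4)=109.5400
t_3: node(3,0) S=58.4768 payoff=90.5432 vs cont=89.0736 → 90.5432 [stop]  node(3,1) S=88.8607 payoff=60.1593 vs cont=58.8907 → 60.1593 [stop]  node(3,2) S=135.0317 payoff=13.9883 vs cont=24.3694 → 24.3694 [wait]  node(3,3) S=205.1928 payoff=0.0000 vs cont=3.9497 → 3.9497 [wait]  ⇒ S*(3)=88.8607
t_2: node(2,0) S=72.0853 payoff=76.9347 vs cont=75.5551 → 76.9347 [stop]  node(2,1) S=109.5400 payoff=39.4800 vs cont=43.0837 → 43.0837 [wait]  node(2,2) S=166.4558 payoff=0.0000 vs cont=14.7510 → 14.7510 [wait]  ⇒ S*(2)=72.0853
t_1: node(1,0) S=88.8607 payoff=60.1593 vs cont=60.5346 → 60.5346 [wait]  node(1,1) S=135.0317 payoff=13.9883 vs cont=29.6225 → 29.6225 [wait]  ⇒ S*(1)=-
t_0: node(0,0) S=109.5400 payoff=39.4800 vs cont=45.6794 → 45.6794 [wait]  ⇒ S*(0)=-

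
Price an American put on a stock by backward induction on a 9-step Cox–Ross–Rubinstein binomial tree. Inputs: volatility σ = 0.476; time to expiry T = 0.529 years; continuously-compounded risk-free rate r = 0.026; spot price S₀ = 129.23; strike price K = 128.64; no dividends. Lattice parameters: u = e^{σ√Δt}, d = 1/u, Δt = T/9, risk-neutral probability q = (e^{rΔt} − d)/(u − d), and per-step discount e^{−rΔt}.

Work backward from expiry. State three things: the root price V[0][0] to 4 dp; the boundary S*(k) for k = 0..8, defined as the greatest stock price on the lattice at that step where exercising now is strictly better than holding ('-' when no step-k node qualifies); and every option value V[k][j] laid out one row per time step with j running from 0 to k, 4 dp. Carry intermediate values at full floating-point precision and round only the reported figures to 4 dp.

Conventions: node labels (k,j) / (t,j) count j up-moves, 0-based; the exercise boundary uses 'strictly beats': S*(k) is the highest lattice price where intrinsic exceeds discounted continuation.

params: Δt=0.05878 u=1.12232 d=0.89101 q=0.47779 e^(-rΔt)=0.99847
t_9 payoffs: 82.8999 71.0252 56.0677 37.2270 13.4951 0.0000 0.0000 0.0000 0.0000 0.0000
t_8: node(8,0) S=51.3352 payoff=77.3048 vs cont=77.1083 → 77.3048 [stop]  node(8,1) S=64.6625 payoff=63.9775 vs cont=63.7811 → 63.9775 [stop]  node(8,2) S=81.4497 payoff=47.1903 vs cont=46.9939 → 47.1903 [stop]  node(8,3) S=102.5950 payoff=26.0450 vs cont=25.8485 → 26.0450 [stop]  node(8,4) S=129.2300 payoff=0.0000 vs cont=7.0364 → 7.0364 [wait]  node(8,5) S=162.7797 payoff=0.0000 vs cont=0.0000 → 0.0000 [wait]  node(8,6) S=205.0394 payoff=0.0000 vs cont=0.0000 → 0.0000 [wait]  node(8,7) S=258.2701 payoff=0.0000 vs cont=0.0000 → 0.0000 [wait]  node(8,8) S=325.3203 payoff=0.0000 vs cont=0.0000 → 0.0000 [wait]  ⇒ S*(8)=102.5950
t_7: node(7,0) S=57.6148 payoff=71.0252 vs cont=70.8288 → 71.0252 [stop]  node(7,1) S=72.5723 payoff=56.0677 vs cont=55.8712 → 56.0677 [stop]  node(7,2) S=91.4130 payoff=37.2270 vs cont=37.0306 → 37.2270 [stop]  node(7,3) S=115.1449 payoff=13.4951 vs cont=16.9369 → 16.9369 [wait]  node(7,4) S=145.0380 payoff=0.0000 vs cont=3.6689 → 3.6689 [wait]  node(7,5) S=182.6917 payoff=0.0000 vs cont=0.0000 → 0.0000 [wait]  node(7,6) S=230.1207 payoff=0.0000 vs cont=0.0000 → 0.0000 [wait]  node(7,7) S=289.8629 payoff=0.0000 vs cont=0.0000 → 0.0000 [wait]  ⇒ S*(7)=91.4130
t_6: node(6,0) S=64.6625 payoff=63.9775 vs cont=63.7811 → 63.9775 [stop]  node(6,1) S=81.4497 payoff=47.1903 vs cont=46.9939 → 47.1903 [stop]  node(6,2) S=102.5950 payoff=26.0450 vs cont=27.4905 → 27.4905 [wait]  node(6,3) S=129.2300 payoff=0.0000 vs cont=10.5814 → 10.5814 [wait]  node(6,4) S=162.7797 payoff=0.0000 vs cont=1.9130 → 1.9130 [wait]  node(6,5) S=205.0394 payoff=0.0000 vs cont=0.0000 → 0.0000 [wait]  node(6,6) S=258.2701 payoff=0.0000 vs cont=0.0000 → 0.0000 [wait]  ⇒ S*(6)=81.4497
t_5: node(5,0) S=72.5723 payoff=56.0677 vs cont=55.8712 → 56.0677 [stop]  node(5,1) S=91.4130 payoff=37.2270 vs cont=37.7202 → 37.7202 [wait]  node(5,2) S=115.1449 payoff=13.4951 vs cont=19.3818 → 19.3818 [wait]  node(5,3) S=145.0380 payoff=0.0000 vs cont=6.4298 → 6.4298 [wait]  node(5,4) S=182.6917 payoff=0.0000 vs cont=0.9974 → 0.9974 [wait]  node(5,5) S=230.1207 payoff=0.0000 vs cont=0.0000 → 0.0000 [wait]  ⇒ S*(5)=72.5723
t_4: node(4,0) S=81.4497 payoff=47.1903 vs cont=47.2291 → 47.2291 [wait]  node(4,1) S=102.5950 payoff=26.0450 vs cont=28.9140 → 28.9140 [wait]  node(4,2) S=129.2300 payoff=0.0000 vs cont=13.1733 → 13.1733 [wait]  node(4,3) S=162.7797 payoff=0.0000 vs cont=3.8284 → 3.8284 [wait]  node(4,4) S=205.0394 payoff=0.0000 vs cont=0.5201 → 0.5201 [wait]  ⇒ S*(4)=-
t_3: node(3,0) S=91.4130 payoff=37.2270 vs cont=38.4195 → 38.4195 [wait]  node(3,1) S=115.1449 payoff=13.4951 vs cont=21.3605 → 21.3605 [wait]  node(3,2) S=145.0380 payoff=0.0000 vs cont=8.6951 → 8.6951 [wait]  node(3,3) S=182.6917 payoff=0.0000 vs cont=2.2443 → 2.2443 [wait]  ⇒ S*(3)=-
t_2: node(2,0) S=102.5950 payoff=26.0450 vs cont=30.2226 → 30.2226 [wait]  node(2,1) S=129.2300 payoff=0.0000 vs cont=15.2857 → 15.2857 [wait]  node(2,2) S=162.7797 payoff=0.0000 vs cont=5.6044 → 5.6044 [wait]  ⇒ S*(2)=-
t_1: node(1,0) S=115.1449 payoff=13.4951 vs cont=23.0506 → 23.0506 [wait]  node(1,1) S=145.0380 payoff=0.0000 vs cont=10.6437 → 10.6437 [wait]  ⇒ S*(1)=-
t_0: node(0,0) S=129.2300 payoff=0.0000 vs cont=17.0965 → 17.0965 [wait]  ⇒ S*(0)=-

price = 17.0965
boundary = - - - - - 72.5723 81.4497 91.4130 102.5950
tree:
17.0965
23.0506 10.6437
30.2226 15.2857 5.6044
38.4195 21.3605 8.6951 2.2443
47.2291 28.9140 13.1733 3.8284 0.5201
56.0677 37.7202 19.3818 6.4298 0.9974 0.0000
63.9775 47.1903 27.4905 10.5814 1.9130 0.0000 0.0000
71.0252 56.0677 37.2270 16.9369 3.6689 0.0000 0.0000 0.0000
77.3048 63.9775 47.1903 26.0450 7.0364 0.0000 0.0000 0.0000 0.0000
82.8999 71.0252 56.0677 37.2270 13.4951 0.0000 0.0000 0.0000 0.0000 0.0000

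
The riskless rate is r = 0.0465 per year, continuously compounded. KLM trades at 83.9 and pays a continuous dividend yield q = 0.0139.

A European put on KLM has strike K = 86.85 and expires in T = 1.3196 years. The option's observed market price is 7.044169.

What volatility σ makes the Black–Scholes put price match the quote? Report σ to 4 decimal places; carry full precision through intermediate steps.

sigma = 0.1969

At σ = 0.1969 the Black–Scholes value reproduces the quote:
σ√T = 0.1969·√1.3196 = 0.226187
d₁ = (ln(S/K) + (r−q+σ²/2)T) / (σ√T) = (ln(83.9/86.85) + (0.0465−0.0139+0.1969²/2)·1.3196) / 0.226187 = (-0.034557 + 0.068599) / 0.226187 = 0.150505
d₂ = d₁ − σ√T = 0.150505 − 0.226187 = -0.075681
e^{−rT} = 0.940483
e^{−qT} = 0.981825
N(−d₁) = 0.440183,  N(−d₂) = 0.530164
V = K·e^{−rT}·N(−d₂) − S·e^{−qT}·N(−d₁) = 43.304287 − 36.260118 = 7.044169 (equal to the quote); since ∂V/∂σ > 0 for all σ, the implied volatility is unique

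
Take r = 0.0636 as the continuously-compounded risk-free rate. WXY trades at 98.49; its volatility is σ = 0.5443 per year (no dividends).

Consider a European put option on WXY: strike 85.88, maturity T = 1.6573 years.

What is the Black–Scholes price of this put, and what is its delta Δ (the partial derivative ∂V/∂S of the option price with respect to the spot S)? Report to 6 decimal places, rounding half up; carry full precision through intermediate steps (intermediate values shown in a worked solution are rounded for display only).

price = 14.835377
Δ = -0.243120

σ√T = 0.5443·√1.6573 = 0.700711
d₁ = (ln(S/K) + (r+σ²/2)T) / (σ√T) = (ln(98.49/85.88) + (0.0636+0.5443²/2)·1.6573) / 0.700711 = (0.137004 + 0.350902) / 0.700711 = 0.696302
d₂ = d₁ − σ√T = 0.696302 − 0.700711 = -0.004409
e^{−rT} = 0.899961
N(−d₁) = 0.243120,  N(−d₂) = 0.501759
Put price V = K·e^{−rT}·N(−d₂) − S·N(−d₁) = 38.780261 − 23.944883 = 14.835377
Δ = −N(−d₁) = -0.243120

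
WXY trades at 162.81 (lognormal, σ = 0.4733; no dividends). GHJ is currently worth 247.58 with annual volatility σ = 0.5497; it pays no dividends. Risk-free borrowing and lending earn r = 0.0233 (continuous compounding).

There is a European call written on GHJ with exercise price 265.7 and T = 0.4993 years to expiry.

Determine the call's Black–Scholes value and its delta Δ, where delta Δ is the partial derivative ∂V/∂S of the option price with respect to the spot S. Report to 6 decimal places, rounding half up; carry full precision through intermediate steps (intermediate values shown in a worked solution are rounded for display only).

price = 32.206523
Δ = 0.516876

σ√T = 0.5497·√0.4993 = 0.388424
d₁ = (ln(S/K) + (r+σ²/2)T) / (σ√T) = (ln(247.58/265.7) + (0.0233+0.5497²/2)·0.4993) / 0.388424 = (-0.070634 + 0.087070) / 0.388424 = 0.042315
d₂ = d₁ − σ√T = 0.042315 − 0.388424 = -0.346109
e^{−rT} = 0.988434
N(d₁) = 0.516876,  N(d₂) = 0.364630
Call price V = S·N(d₁) − K·e^{−rT}·N(d₂) = 127.968258 − 95.761735 = 32.206523
Δ = N(d₁) = 0.516876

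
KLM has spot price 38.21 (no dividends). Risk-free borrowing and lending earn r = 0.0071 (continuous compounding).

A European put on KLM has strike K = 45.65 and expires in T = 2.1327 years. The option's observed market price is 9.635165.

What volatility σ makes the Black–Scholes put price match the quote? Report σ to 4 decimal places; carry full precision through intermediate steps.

At σ = 0.2338 the Black–Scholes value reproduces the quote:
σ√T = 0.2338·√2.1327 = 0.341436
d₁ = (ln(S/K) + (r+σ²/2)T) / (σ√T) = (ln(38.21/45.65) + (0.0071+0.2338²/2)·2.1327) / 0.341436 = (-0.177906 + 0.073431) / 0.341436 = -0.305987
d₂ = d₁ − σ√T = -0.305987 − 0.341436 = -0.647423
e^{−rT} = 0.984972
N(−d₁) = 0.620193,  N(−d₂) = 0.741321
V = K·e^{−rT}·N(−d₂) − S·N(−d₁) = 33.332724 − 23.697559 = 9.635165 (equal to the quote); since ∂V/∂σ > 0 for all σ, the implied volatility is unique

sigma = 0.2338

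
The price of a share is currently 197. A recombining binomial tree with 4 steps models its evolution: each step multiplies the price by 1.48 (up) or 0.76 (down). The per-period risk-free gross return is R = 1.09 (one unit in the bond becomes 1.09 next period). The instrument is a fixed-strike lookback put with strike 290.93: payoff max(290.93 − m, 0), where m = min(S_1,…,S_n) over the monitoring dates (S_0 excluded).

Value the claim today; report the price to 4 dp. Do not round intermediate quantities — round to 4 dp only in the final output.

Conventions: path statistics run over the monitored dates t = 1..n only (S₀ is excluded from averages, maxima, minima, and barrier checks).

price = 88.2855

Under the martingale measure an up-move has probability p* = 0.4583; value the claim as the probability-weighted average of per-path payoffs, discounted 4 periods at R = 1.09.
Enumerate all 2^4 = 16 price paths (U = up ×1.48, D = down ×0.76); each path with k up-moves has probability p*^k·(1−p*)^(4−k).
DDDD: m=65.7235, payoff=225.2065, prob=0.086085
UDDD: m=127.9878, payoff=162.9422, prob=0.072841
DUDD: m=127.9878, payoff=162.9422, prob=0.072841
UUDD: m=249.2395, payoff=41.6905, prob=0.061635
DDUD: m=113.7872, payoff=177.1428, prob=0.072841
UDUD: m=221.5856, payoff=69.3444, prob=0.061635
DUUD: m=149.7200, payoff=141.2100, prob=0.061635
UUUD: m=291.5600, payoff=0.0000, prob=0.052153
DDDU: m=86.4783, payoff=204.4517, prob=0.072841
UDDU: m=168.4051, payoff=122.5249, prob=0.061635
DUDU: m=149.7200, payoff=141.2100, prob=0.061635
UUDU: m=291.5600, payoff=0.0000, prob=0.052153
DDUU: m=113.7872, payoff=177.1428, prob=0.061635
UDUU: m=221.5856, payoff=69.3444, prob=0.052153
DUUU: m=149.7200, payoff=141.2100, prob=0.052153
UUUU: m=291.5600, payoff=0.0000, prob=0.044129
Price = Σ prob·payoff / R^4 = 124.622192 / 1.411582 = 88.2855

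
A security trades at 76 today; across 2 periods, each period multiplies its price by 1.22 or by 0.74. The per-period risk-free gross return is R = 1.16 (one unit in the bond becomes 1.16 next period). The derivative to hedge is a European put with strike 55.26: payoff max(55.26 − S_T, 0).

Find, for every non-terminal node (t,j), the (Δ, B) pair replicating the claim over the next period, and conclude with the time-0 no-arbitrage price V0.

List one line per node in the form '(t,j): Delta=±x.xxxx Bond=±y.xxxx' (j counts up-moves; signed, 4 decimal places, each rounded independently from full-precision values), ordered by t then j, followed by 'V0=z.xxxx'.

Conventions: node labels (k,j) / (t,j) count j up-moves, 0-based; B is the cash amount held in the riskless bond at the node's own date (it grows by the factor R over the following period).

(0,0): Delta=-0.0403 Bond=3.2211
(1,0): Delta=-0.5054 Bond=29.8918
(1,1): Delta=0.0000 Bond=0.0000
V0=0.1584

Under the risk-neutral measure, an up-move has probability p* = (R−d)/(u−d) = 0.8750 and values discount at R = 1.16.
Expiry values: V(2,0)=13.6424, V(2,1)=0.0000, V(2,2)=0.0000
(1,0): S=56.2400. Δ = (V_up−V_dn)/(S_up−S_dn) = (0.0000−13.6424)/(68.6128−41.6176) = -0.5054. V = [p*·0.0000 + (1−p*)·13.6424]/1.16 = 1.4701. B = V − Δ·S = 29.8918.
(1,1): S=92.7200. Δ = (V_up−V_dn)/(S_up−S_dn) = (0.0000−0.0000)/(113.1184−68.6128) = 0.0000. V = [p*·0.0000 + (1−p*)·0.0000]/1.16 = 0.0000. B = V − Δ·S = 0.0000.
(0,0): S=76.0000. Δ = (V_up−V_dn)/(S_up−S_dn) = (0.0000−1.4701)/(92.7200−56.2400) = -0.0403. V = [p*·0.0000 + (1−p*)·1.4701]/1.16 = 0.1584. B = V − Δ·S = 3.2211.
Sanity check at the root: Δ(0,0)·S0 + B(0,0) reproduces V0 = 0.1584.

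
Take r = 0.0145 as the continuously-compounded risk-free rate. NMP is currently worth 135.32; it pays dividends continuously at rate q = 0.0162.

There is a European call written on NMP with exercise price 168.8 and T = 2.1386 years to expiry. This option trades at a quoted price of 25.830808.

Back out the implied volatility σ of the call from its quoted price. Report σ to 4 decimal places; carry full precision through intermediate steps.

At σ = 0.4794 the Black–Scholes value reproduces the quote:
σ√T = 0.4794·√2.1386 = 0.701072
d₁ = (ln(S/K) + (r−q+σ²/2)T) / (σ√T) = (ln(135.32/168.8) + (0.0145−0.0162+0.4794²/2)·2.1386) / 0.701072 = (-0.221072 + 0.242116) / 0.701072 = 0.030016
d₂ = d₁ − σ√T = 0.030016 − 0.701072 = -0.671056
e^{−rT} = 0.969466
e^{−qT} = 0.965948
N(d₁) = 0.511973,  N(d₂) = 0.251092
V = S·e^{−qT}·N(d₁) − K·e^{−rT}·N(d₂) = 66.921031 − 41.090224 = 25.830808 (matching the quote); vega is positive throughout, so no other σ reproduces this price

sigma = 0.4794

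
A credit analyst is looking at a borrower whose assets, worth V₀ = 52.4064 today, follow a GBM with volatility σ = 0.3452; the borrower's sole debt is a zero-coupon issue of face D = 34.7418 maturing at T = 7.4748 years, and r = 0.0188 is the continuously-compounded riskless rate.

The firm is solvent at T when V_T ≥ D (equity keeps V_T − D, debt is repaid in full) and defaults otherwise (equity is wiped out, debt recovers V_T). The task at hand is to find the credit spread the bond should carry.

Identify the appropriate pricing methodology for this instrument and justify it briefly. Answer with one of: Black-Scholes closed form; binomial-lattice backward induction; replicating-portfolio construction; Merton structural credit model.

Key observation: the question is about default risk generated by asset-value dynamics against a debt face of 34.7418 — the structural framework prices exactly that.

framework: Merton structural credit model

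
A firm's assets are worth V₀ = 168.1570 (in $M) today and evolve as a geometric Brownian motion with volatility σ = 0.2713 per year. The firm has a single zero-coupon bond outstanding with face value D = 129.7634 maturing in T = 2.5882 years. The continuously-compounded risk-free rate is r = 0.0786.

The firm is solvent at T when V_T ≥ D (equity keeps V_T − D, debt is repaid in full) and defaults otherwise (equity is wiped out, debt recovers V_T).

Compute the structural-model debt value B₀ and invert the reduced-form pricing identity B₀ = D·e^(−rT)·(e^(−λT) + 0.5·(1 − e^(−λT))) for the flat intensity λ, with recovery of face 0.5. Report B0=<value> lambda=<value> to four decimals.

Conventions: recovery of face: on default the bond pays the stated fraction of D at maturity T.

B0=101.6200 lambda=0.0324

Work the structural quantities from V₀ = 168.1570 against face 129.7634:
d₁ = [ln(V₀/D) + (r + σ²/2)T] / (σ√T)
   = [ln(168.1570/129.7634) + (0.0786 + 0.5·0.2713²)·2.5882] / (0.2713·√2.5882)
   = [0.259185 + 0.298683] / 0.436464 = 1.278153
d₂ = d₁ − σ√T = 1.278153 − 0.436464 = 0.841689
N(d₁) = 0.899402,  N(d₂) = 0.800019,  e^(−rT) = 0.815925
E₀ = V₀·N(d₁) − D·e^(−rT)·N(d₂)
   = 168.1570·0.899402 − 129.7634·0.815925·0.800019 = 66.536996
B₀ = V₀ − E₀ = 168.1570 − 66.536996 = 101.620004
e^(−λT) = (B₀·e^(rT)/D − 0.5)/(1 − 0.5) = (101.6200·1.225602/129.7634 − 0.5)/0.5 = 0.91958166
λ = −ln(0.91958166)/2.5882 = 0.032392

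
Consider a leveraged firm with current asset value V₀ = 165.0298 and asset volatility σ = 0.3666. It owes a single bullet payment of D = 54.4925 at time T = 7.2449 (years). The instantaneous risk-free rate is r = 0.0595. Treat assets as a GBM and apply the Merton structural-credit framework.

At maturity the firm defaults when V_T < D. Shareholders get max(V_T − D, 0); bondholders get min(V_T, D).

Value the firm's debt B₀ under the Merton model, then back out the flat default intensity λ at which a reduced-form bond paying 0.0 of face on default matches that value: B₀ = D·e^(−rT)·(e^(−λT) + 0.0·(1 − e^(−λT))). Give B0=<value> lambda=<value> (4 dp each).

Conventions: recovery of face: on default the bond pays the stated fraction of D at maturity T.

Equity is a call on the firm's assets struck at D = 54.4925:
d₁ = [ln(V₀/D) + (r + σ²/2)T] / (σ√T)
   = [ln(165.0298/54.4925) + (0.0595 + 0.5·0.3666²)·7.2449] / (0.3666·√7.2449)
   = [1.108063 + 0.917913] / 0.986753 = 2.053173
d₂ = d₁ − σ√T = 2.053173 − 0.986753 = 1.066420
N(d₁) = 0.979972,  N(d₂) = 0.856883,  e^(−rT) = 0.649812
E₀ = V₀·N(d₁) − D·e^(−rT)·N(d₂)
   = 165.0298·0.979972 − 54.4925·0.649812·0.856883 = 131.382456
B₀ = V₀ − E₀ = 165.0298 − 131.382456 = 33.647344
e^(−λT) = (B₀·e^(rT)/D − 0)/(1 − 0) = (33.6473·1.538906/54.4925 − 0)/1 = 0.95022288
λ = −ln(0.95022288)/7.2449 = 0.007048

B0=33.6473 lambda=0.0070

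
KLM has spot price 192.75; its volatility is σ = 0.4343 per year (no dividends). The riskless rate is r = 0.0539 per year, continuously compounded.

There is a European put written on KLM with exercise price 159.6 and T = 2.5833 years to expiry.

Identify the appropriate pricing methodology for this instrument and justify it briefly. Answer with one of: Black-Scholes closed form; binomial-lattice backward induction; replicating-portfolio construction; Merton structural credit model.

framework: Black-Scholes closed form

Key observation: everything needed for the exact continuous-time valuation of the European put on KLM (strike 159.6) is given, and no feature rules the closed form out.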